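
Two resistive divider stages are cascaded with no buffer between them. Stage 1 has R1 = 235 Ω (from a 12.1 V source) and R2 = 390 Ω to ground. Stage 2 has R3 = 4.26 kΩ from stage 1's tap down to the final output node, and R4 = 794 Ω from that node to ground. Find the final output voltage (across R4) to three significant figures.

Stage 2 presents R3+R4 = 5054 Ω as a load on stage 1's tap.
Stage 1's lower leg becomes R2‖(R3+R4) = 362.1 Ω, so V_mid = 12.1 × 362.1/597.1 = 7.338 V.
Stage 2 is itself unloaded: V_out = V_mid × R4/(R3+R4) = 7.338 × 794/5054 = 1.15 V.

V_out ≈ 1.15 V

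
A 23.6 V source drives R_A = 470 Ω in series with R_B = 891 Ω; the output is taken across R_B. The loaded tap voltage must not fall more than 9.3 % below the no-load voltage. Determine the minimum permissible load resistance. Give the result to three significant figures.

R_L(min) ≈ 3.00 kΩ

Output resistance R_th = R_A‖R_B = (470 × 891)/1361 = 307.7 Ω.
The fractional drop is R_th/(R_th + R_L); requiring this ≤ 0.0930 gives R_L ≥ R_th(1/0.0930 − 1) = 307.7 × 9.753 = 3.00 kΩ.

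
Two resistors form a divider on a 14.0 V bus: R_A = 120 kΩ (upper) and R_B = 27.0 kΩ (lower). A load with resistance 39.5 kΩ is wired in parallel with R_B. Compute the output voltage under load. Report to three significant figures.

The load sits in parallel with R_B: R_B‖R_L = (27.0 × 39.5) / (27.0 + 39.5) = 16.04 kΩ.
V_out = 14.0 × 16.04 / (120 + 16.04) = 14.0 × 16.04/136.0 = 1.65 V.

V_out ≈ 1.65 V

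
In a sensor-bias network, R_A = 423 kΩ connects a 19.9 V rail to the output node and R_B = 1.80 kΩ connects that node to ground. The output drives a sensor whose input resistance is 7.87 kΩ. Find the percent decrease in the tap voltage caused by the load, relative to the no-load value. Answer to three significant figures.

18.6 %

Unloaded V = 19.9 × 1.80/424.8 = 0.08432 V.
Loaded: R_B‖R_L = 1.465 kΩ, giving V = 19.9 × 1.465/424.5 = 0.06868 V.
Drop = (0.08432 − 0.06868) / 0.08432 = 18.6 %.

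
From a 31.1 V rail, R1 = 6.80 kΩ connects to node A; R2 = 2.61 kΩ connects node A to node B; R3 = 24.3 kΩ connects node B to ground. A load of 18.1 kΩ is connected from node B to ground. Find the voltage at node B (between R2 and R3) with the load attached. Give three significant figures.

V ≈ 16.3 V

At node B, R3 is in parallel with the load: R3‖R_L = 10.37 kΩ.
Below node A the resistance is R2 + (R3‖R_L) = 12.98 kΩ, so V_A = 31.1 × 12.98/19.78 = 20.41 V.
Then V_B = V_A × (R3‖R_L)/(R2 + R3‖R_L) = 20.41 × 10.37/12.98 = 16.3 V.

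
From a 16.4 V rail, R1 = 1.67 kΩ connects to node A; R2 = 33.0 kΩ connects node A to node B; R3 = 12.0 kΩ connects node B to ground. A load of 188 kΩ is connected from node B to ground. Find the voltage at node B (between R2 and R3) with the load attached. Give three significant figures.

At node B, R3 is in parallel with the load: R3‖R_L = 11.28 kΩ.
Below node A the resistance is R2 + (R3‖R_L) = 44.28 kΩ, so V_A = 16.4 × 44.28/45.95 = 15.80 V.
Then V_B = V_A × (R3‖R_L)/(R2 + R3‖R_L) = 15.80 × 11.28/44.28 = 4.03 V.

V ≈ 4.03 V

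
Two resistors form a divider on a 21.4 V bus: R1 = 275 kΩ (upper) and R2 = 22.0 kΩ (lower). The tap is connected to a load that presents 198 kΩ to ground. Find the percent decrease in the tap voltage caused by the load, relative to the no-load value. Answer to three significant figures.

The divider's output (Thévenin) resistance is R1‖R2 = 20.37 kΩ.
Fractional drop under load = R_th/(R_th + R_L) = 20.37 / (20.37 + 198) = 0.09328.
So the output falls by 9.33 %.

9.33 %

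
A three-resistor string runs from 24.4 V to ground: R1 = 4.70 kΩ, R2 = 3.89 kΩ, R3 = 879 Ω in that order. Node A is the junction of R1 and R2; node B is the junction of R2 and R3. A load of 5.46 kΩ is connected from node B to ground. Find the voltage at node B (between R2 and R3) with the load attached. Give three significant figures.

V ≈ 1.98 V

At node B, R3 is in parallel with the load: R3‖R_L = 757.1 Ω.
Below node A the resistance is R2 + (R3‖R_L) = 4647 Ω, so V_A = 24.4 × 4647/9347 = 12.13 V.
Then V_B = V_A × (R3‖R_L)/(R2 + R3‖R_L) = 12.13 × 757.1/4647 = 1.98 V.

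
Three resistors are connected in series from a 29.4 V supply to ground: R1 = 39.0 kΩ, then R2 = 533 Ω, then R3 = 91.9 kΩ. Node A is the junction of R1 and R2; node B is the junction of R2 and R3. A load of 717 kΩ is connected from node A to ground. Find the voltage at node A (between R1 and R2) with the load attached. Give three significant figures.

Below node A the series string R2+R3 = 92430 Ω sits in parallel with the 717000 Ω load: 81880 Ω.
V_A = 29.4 × 81880/(39000 + 81880) = 19.9 V.

V ≈ 19.9 V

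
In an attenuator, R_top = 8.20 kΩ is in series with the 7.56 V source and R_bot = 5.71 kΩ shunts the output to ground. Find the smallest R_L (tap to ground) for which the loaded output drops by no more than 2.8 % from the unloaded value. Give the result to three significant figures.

R_L(min) ≈ 117 kΩ

Output resistance R_th = R_top‖R_bot = (8.20 × 5.71)/13.91 = 3.366 kΩ.
The fractional drop is R_th/(R_th + R_L); requiring this ≤ 0.0280 gives R_L ≥ R_th(1/0.0280 − 1) = 3.366 × 34.71 = 117 kΩ.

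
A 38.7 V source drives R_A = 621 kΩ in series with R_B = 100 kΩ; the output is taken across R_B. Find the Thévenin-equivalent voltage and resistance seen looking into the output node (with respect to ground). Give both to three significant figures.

V_th is the open-circuit tap voltage: 38.7 × 100/(621 + 100) = 5.37 V.
With the supply zeroed, R_A and R_B appear in parallel from the tap: R_th = R_A‖R_B = (621 × 100)/721.0 = 86.1 kΩ.

V_th = 5.37 V, R_th = 86.1 kΩ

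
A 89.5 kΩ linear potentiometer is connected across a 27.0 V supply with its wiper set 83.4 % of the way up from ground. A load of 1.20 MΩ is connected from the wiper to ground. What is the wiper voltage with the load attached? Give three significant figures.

The wiper splits the pot into (1−α)R = 14.86 kΩ above and αR = 74.64 kΩ below.
Lower section ‖ load = 70.27 kΩ.
V_wiper = 27.0 × 70.27/(14.86 + 70.27) = 22.3 V.

V ≈ 22.3 V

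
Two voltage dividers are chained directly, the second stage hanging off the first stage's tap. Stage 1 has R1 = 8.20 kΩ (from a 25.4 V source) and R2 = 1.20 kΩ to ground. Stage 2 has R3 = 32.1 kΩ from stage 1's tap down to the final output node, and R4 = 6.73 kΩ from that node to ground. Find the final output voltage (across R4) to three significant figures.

V_out ≈ 0.547 V

Stage 2 presents R3+R4 = 38.83 kΩ as a load on stage 1's tap.
Stage 1's lower leg becomes R2‖(R3+R4) = 1.164 kΩ, so V_mid = 25.4 × 1.164/9.364 = 3.157 V.
Stage 2 is itself unloaded: V_out = V_mid × R4/(R3+R4) = 3.157 × 6.73/38.83 = 0.547 V.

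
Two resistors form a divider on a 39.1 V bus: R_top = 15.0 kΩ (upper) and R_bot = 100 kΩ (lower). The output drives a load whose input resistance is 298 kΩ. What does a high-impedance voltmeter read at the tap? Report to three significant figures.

V_out ≈ 32.6 V

The load sits in parallel with R_bot: R_bot‖R_L = (100 × 298) / (100 + 298) = 74.87 kΩ.
V_out = 39.1 × 74.87 / (15.0 + 74.87) = 39.1 × 74.87/89.87 = 32.6 V.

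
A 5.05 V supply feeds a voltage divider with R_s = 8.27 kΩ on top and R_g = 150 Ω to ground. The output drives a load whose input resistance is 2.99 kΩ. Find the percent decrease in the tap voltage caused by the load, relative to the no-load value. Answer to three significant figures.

The divider's output (Thévenin) resistance is R_s‖R_g = 147.3 Ω.
Fractional drop under load = R_th/(R_th + R_L) = 147.3 / (147.3 + 2990) = 0.04696.
So the output falls by 4.70 %.

4.70 %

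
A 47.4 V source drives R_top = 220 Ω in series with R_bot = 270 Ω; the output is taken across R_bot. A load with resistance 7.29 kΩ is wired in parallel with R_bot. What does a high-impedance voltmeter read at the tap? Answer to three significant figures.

V_out ≈ 25.7 V

The load sits in parallel with R_bot: R_bot‖R_L = (270 × 7290) / (270 + 7290) = 260.4 Ω.
V_out = 47.4 × 260.4 / (220 + 260.4) = 47.4 × 260.4/480.4 = 25.7 V.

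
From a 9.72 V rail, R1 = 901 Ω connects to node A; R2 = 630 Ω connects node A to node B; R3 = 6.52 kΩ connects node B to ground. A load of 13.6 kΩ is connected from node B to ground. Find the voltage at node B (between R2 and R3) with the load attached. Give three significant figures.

V ≈ 7.21 V

At node B, R3 is in parallel with the load: R3‖R_L = 4407 Ω.
Below node A the resistance is R2 + (R3‖R_L) = 5037 Ω, so V_A = 9.72 × 5037/5938 = 8.245 V.
Then V_B = V_A × (R3‖R_L)/(R2 + R3‖R_L) = 8.245 × 4407/5037 = 7.21 V.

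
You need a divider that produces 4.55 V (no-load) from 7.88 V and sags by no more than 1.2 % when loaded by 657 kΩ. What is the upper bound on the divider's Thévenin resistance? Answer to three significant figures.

R_th ≤ 7.98 kΩ

Loading drop = R_th/(R_th + R_L) ≤ 0.0120, so R_th ≤ R_L · ε/(1−ε) = 657 kΩ × 0.0120/0.9880 = 7.98 kΩ.
(Any R1, R2 with R2/(R1+R2) = 0.577 and R1‖R2 ≤ 7.98 kΩ will meet the spec.)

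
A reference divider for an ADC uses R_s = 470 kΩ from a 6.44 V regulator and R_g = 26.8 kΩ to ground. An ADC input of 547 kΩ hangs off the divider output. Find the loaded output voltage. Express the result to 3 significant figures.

The load sits in parallel with R_g: R_g‖R_L = (26.8 × 547) / (26.8 + 547) = 25.55 kΩ.
V_out = 6.44 × 25.55 / (470 + 25.55) = 6.44 × 25.55/495.5 = 0.332 V.

V_out ≈ 0.332 V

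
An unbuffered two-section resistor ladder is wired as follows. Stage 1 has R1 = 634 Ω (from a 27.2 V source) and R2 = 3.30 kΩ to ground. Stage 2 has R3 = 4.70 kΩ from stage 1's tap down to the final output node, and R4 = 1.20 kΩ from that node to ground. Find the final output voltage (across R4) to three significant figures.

Stage 2 presents R3+R4 = 5900 Ω as a load on stage 1's tap.
Stage 1's lower leg becomes R2‖(R3+R4) = 2116 Ω, so V_mid = 27.2 × 2116/2750 = 20.93 V.
Stage 2 is itself unloaded: V_out = V_mid × R4/(R3+R4) = 20.93 × 1200/5900 = 4.26 V.

V_out ≈ 4.26 V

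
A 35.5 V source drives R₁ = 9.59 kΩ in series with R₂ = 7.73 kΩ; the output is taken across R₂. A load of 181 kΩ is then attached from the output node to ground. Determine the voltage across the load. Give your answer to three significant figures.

The load sits in parallel with R₂: R₂‖R_L = (7.73 × 181) / (7.73 + 181) = 7.413 kΩ.
V_out = 35.5 × 7.413 / (9.59 + 7.413) = 35.5 × 7.413/17.00 = 15.5 V.
(Unloaded it would have been 15.8 V.)

V_out ≈ 15.5 V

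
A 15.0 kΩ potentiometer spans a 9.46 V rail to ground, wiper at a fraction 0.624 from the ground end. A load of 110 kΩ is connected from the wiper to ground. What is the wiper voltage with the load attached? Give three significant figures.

The wiper splits the pot into (1−α)R = 5.640 kΩ above and αR = 9.360 kΩ below.
Lower section ‖ load = 8.626 kΩ.
V_wiper = 9.46 × 8.626/(5.640 + 8.626) = 5.72 V.

V ≈ 5.72 V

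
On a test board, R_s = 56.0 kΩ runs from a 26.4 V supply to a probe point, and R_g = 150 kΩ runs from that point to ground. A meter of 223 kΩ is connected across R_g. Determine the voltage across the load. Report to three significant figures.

The load sits in parallel with R_g: R_g‖R_L = (150 × 223) / (150 + 223) = 89.68 kΩ.
V_out = 26.4 × 89.68 / (56.0 + 89.68) = 26.4 × 89.68/145.7 = 16.3 V.

V_out ≈ 16.3 V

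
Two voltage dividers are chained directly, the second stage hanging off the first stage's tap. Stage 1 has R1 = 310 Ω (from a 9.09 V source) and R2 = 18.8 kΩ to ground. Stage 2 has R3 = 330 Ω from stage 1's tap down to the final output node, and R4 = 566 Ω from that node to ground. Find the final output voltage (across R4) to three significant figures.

V_out ≈ 4.21 V

Stage 2 presents R3+R4 = 896.0 Ω as a load on stage 1's tap.
Stage 1's lower leg becomes R2‖(R3+R4) = 855.2 Ω, so V_mid = 9.09 × 855.2/1165 = 6.672 V.
Stage 2 is itself unloaded: V_out = V_mid × R4/(R3+R4) = 6.672 × 566/896.0 = 4.21 V.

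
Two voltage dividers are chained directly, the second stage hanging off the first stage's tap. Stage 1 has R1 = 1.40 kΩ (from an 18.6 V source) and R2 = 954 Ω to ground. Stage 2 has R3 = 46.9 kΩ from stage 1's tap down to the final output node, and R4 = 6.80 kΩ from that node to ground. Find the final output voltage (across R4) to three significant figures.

V_out ≈ 0.945 V

Stage 2 presents R3+R4 = 53700 Ω as a load on stage 1's tap.
Stage 1's lower leg becomes R2‖(R3+R4) = 937.3 Ω, so V_mid = 18.6 × 937.3/2337 = 7.459 V.
Stage 2 is itself unloaded: V_out = V_mid × R4/(R3+R4) = 7.459 × 6800/53700 = 0.945 V.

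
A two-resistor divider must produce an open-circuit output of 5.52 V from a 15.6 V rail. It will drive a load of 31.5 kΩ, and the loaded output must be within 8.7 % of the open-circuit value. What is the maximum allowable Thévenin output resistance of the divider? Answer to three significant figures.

Loading drop = R_th/(R_th + R_L) ≤ 0.0870, so R_th ≤ R_L · ε/(1−ε) = 31.5 kΩ × 0.0870/0.9130 = 3.00 kΩ.

R_th ≤ 3.00 kΩ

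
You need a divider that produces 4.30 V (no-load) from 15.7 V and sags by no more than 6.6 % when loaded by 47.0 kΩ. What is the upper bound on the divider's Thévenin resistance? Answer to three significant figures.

R_th ≤ 3.32 kΩ

Loading drop = R_th/(R_th + R_L) ≤ 0.0660, so R_th ≤ R_L · ε/(1−ε) = 47.0 kΩ × 0.0660/0.9340 = 3.32 kΩ.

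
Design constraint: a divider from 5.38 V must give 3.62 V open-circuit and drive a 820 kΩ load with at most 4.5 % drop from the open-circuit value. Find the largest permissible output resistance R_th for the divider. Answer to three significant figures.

R_th ≤ 38.6 kΩ

Loading drop = R_th/(R_th + R_L) ≤ 0.0450, so R_th ≤ R_L · ε/(1−ε) = 820 kΩ × 0.0450/0.9550 = 38.6 kΩ.
(Any R1, R2 with R2/(R1+R2) = 0.673 and R1‖R2 ≤ 38.6 kΩ will meet the spec.)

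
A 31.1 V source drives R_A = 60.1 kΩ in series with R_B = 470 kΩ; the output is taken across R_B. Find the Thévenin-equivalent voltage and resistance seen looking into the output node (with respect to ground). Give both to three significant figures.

V_th is the open-circuit tap voltage: 31.1 × 470/(60.1 + 470) = 27.6 V.
With the supply zeroed, R_A and R_B appear in parallel from the tap: R_th = R_A‖R_B = (60.1 × 470)/530.1 = 53.3 kΩ.

V_th = 27.6 V, R_th = 53.3 kΩ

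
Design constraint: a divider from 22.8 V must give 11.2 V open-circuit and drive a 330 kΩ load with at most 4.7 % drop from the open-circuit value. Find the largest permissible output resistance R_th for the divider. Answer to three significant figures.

R_th ≤ 16.3 kΩ

Loading drop = R_th/(R_th + R_L) ≤ 0.0470, so R_th ≤ R_L · ε/(1−ε) = 330 kΩ × 0.0470/0.9530 = 16.3 kΩ.
(Any R1, R2 with R2/(R1+R2) = 0.491 and R1‖R2 ≤ 16.3 kΩ will meet the spec.)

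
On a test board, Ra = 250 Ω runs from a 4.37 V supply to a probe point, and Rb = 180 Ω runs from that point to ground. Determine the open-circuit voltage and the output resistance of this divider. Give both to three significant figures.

V_th is the open-circuit tap voltage: 4.37 × 180/(250 + 180) = 1.83 V.
With the supply zeroed, Ra and Rb appear in parallel from the tap: R_th = Ra‖Rb = (250 × 180)/430.0 = 105 Ω.

V_th = 1.83 V, R_th = 105 Ω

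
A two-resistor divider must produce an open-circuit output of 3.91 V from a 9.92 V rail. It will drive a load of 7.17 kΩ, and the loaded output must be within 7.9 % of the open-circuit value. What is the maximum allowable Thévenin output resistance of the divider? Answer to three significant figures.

Loading drop = R_th/(R_th + R_L) ≤ 0.0790, so R_th ≤ R_L · ε/(1−ε) = 7.17 kΩ × 0.0790/0.9210 = 615 Ω.

R_th ≤ 615 Ω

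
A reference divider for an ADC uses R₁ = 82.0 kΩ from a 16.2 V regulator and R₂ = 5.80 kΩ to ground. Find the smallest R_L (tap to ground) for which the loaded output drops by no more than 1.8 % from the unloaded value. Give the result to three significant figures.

R_L(min) ≈ 296 kΩ

Output resistance R_th = R₁‖R₂ = (82.0 × 5.80)/87.80 = 5.417 kΩ.
The fractional drop is R_th/(R_th + R_L); requiring this ≤ 0.0180 gives R_L ≥ R_th(1/0.0180 − 1) = 5.417 × 54.56 = 296 kΩ.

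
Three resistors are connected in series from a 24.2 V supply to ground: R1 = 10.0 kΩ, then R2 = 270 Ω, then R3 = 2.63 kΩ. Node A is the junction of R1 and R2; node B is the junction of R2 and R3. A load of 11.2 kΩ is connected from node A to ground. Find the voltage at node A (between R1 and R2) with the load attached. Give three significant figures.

Below node A the series string R2+R3 = 2900 Ω sits in parallel with the 11200 Ω load: 2304 Ω.
V_A = 24.2 × 2304/(10000 + 2304) = 4.53 V.

V ≈ 4.53 V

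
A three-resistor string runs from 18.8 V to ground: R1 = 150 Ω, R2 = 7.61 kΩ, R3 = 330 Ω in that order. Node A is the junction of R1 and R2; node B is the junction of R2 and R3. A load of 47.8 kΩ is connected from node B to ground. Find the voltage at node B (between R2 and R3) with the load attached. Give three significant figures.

At node B, R3 is in parallel with the load: R3‖R_L = 327.7 Ω.
Below node A the resistance is R2 + (R3‖R_L) = 7938 Ω, so V_A = 18.8 × 7938/8088 = 18.45 V.
Then V_B = V_A × (R3‖R_L)/(R2 + R3‖R_L) = 18.45 × 327.7/7938 = 0.762 V.

V ≈ 0.762 V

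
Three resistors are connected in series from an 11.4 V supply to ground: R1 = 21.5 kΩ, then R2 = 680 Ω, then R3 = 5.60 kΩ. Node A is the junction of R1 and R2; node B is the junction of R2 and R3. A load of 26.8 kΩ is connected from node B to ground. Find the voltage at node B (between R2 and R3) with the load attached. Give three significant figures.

At node B, R3 is in parallel with the load: R3‖R_L = 4632 Ω.
Below node A the resistance is R2 + (R3‖R_L) = 5312 Ω, so V_A = 11.4 × 5312/26810 = 2.259 V.
Then V_B = V_A × (R3‖R_L)/(R2 + R3‖R_L) = 2.259 × 4632/5312 = 1.97 V.

V ≈ 1.97 V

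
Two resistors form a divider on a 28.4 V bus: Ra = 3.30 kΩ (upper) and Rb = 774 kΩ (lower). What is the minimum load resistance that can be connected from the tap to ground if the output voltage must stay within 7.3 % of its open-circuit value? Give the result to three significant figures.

R_L(min) ≈ 41.7 kΩ

Output resistance R_th = Ra‖Rb = (3.30 × 774)/777.3 = 3.286 kΩ.
The fractional drop is R_th/(R_th + R_L); requiring this ≤ 0.0730 gives R_L ≥ R_th(1/0.0730 − 1) = 3.286 × 12.70 = 41.7 kΩ.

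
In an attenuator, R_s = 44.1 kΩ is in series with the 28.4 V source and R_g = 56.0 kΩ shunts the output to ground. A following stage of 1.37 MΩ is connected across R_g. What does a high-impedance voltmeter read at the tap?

The load sits in parallel with R_g: R_g‖R_L = (56.0 × 1370) / (56.0 + 1370) = 53.80 kΩ.
V_out = 28.4 × 53.80 / (44.1 + 53.80) = 28.4 × 53.80/97.90 = 15.6 V.

V_out ≈ 15.6 V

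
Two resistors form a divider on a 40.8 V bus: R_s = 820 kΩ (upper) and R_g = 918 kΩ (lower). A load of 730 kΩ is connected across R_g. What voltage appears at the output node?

The load sits in parallel with R_g: R_g‖R_L = (918 × 730) / (918 + 730) = 406.6 kΩ.
V_out = 40.8 × 406.6 / (820 + 406.6) = 40.8 × 406.6/1227 = 13.5 V.

V_out ≈ 13.5 V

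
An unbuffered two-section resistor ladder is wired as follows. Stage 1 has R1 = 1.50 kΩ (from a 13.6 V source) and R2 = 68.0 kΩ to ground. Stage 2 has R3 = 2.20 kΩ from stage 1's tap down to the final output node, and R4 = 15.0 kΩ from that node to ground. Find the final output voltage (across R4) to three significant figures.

Stage 2 presents R3+R4 = 17.20 kΩ as a load on stage 1's tap.
Stage 1's lower leg becomes R2‖(R3+R4) = 13.73 kΩ, so V_mid = 13.6 × 13.73/15.23 = 12.26 V.
Stage 2 is itself unloaded: V_out = V_mid × R4/(R3+R4) = 12.26 × 15.0/17.20 = 10.7 V.

V_out ≈ 10.7 V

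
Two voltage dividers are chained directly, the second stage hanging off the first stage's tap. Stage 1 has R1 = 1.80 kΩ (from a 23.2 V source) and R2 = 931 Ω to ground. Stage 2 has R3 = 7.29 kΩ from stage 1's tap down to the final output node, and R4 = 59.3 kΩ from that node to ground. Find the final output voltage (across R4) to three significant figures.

V_out ≈ 6.98 V

Stage 2 presents R3+R4 = 66590 Ω as a load on stage 1's tap.
Stage 1's lower leg becomes R2‖(R3+R4) = 918.2 Ω, so V_mid = 23.2 × 918.2/2718 = 7.837 V.
Stage 2 is itself unloaded: V_out = V_mid × R4/(R3+R4) = 7.837 × 59300/66590 = 6.98 V.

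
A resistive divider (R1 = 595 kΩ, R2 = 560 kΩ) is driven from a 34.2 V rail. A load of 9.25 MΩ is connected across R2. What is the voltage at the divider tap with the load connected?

V_out ≈ 16.1 V

The load sits in parallel with R2: R2‖R_L = (560 × 9250) / (560 + 9250) = 528.0 kΩ.
V_out = 34.2 × 528.0 / (595 + 528.0) = 34.2 × 528.0/1123 = 16.1 V.
(Unloaded it would have been 16.6 V.)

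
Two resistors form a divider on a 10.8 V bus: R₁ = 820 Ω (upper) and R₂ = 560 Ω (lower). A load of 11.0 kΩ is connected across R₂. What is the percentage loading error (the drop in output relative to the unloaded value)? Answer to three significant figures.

2.94 %

The divider's output (Thévenin) resistance is R₁‖R₂ = 332.8 Ω.
Fractional drop under load = R_th/(R_th + R_L) = 332.8 / (332.8 + 11000) = 0.02936.
So the output falls by 2.94 %.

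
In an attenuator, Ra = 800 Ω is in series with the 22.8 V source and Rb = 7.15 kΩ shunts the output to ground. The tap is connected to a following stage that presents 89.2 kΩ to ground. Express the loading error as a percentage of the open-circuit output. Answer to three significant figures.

0.800 %

The divider's output (Thévenin) resistance is Ra‖Rb = 719.5 Ω.
Fractional drop under load = R_th/(R_th + R_L) = 719.5 / (719.5 + 89200) = 0.008002.
So the output falls by 0.800 %.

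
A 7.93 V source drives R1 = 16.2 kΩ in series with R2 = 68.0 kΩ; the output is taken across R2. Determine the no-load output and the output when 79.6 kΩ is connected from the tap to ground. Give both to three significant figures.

Open-circuit: V = 7.93 × 68.0/(16.2 + 68.0) = 6.40 V.
With the load, R2 becomes R2‖R_L = 36.67 kΩ, so V = 7.93 × 36.67/52.87 = 5.50 V.

Unloaded: 6.40 V; loaded: 5.50 V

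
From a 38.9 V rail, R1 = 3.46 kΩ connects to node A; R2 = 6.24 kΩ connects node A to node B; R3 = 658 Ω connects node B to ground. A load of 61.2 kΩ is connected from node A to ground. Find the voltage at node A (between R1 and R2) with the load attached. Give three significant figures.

V ≈ 25.0 V

Below node A the series string R2+R3 = 6898 Ω sits in parallel with the 61200 Ω load: 6199 Ω.
V_A = 38.9 × 6199/(3460 + 6199) = 25.0 V.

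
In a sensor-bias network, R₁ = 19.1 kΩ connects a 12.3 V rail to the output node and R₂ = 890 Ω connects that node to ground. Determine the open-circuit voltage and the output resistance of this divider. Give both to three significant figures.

V_th is the open-circuit tap voltage: 12.3 × 890/(19100 + 890) = 0.548 V.
With the supply zeroed, R₁ and R₂ appear in parallel from the tap: R_th = R₁‖R₂ = (19100 × 890)/19990 = 850 Ω.

V_th = 0.548 V, R_th = 850 Ω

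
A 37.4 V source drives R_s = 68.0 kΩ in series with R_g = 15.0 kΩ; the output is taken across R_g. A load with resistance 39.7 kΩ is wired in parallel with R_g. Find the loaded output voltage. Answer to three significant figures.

The load sits in parallel with R_g: R_g‖R_L = (15.0 × 39.7) / (15.0 + 39.7) = 10.89 kΩ.
V_out = 37.4 × 10.89 / (68.0 + 10.89) = 37.4 × 10.89/78.89 = 5.16 V.
(Unloaded it would have been 6.76 V.)

V_out ≈ 5.16 V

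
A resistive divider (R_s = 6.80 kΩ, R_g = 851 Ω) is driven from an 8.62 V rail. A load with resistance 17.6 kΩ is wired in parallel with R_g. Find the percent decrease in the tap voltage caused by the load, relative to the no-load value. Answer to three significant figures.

4.12 %

The divider's output (Thévenin) resistance is R_s‖R_g = 756.3 Ω.
Fractional drop under load = R_th/(R_th + R_L) = 756.3 / (756.3 + 17600) = 0.04120.
So the output falls by 4.12 %.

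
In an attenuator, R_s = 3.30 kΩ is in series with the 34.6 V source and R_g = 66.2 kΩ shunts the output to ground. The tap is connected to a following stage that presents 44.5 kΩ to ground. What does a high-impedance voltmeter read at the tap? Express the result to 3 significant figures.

The load sits in parallel with R_g: R_g‖R_L = (66.2 × 44.5) / (66.2 + 44.5) = 26.61 kΩ.
V_out = 34.6 × 26.61 / (3.30 + 26.61) = 34.6 × 26.61/29.91 = 30.8 V.

V_out ≈ 30.8 V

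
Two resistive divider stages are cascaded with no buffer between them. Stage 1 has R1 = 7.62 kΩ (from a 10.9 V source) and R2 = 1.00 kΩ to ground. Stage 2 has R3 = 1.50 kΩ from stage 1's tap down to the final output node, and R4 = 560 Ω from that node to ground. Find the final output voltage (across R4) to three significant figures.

Stage 2 presents R3+R4 = 2060 Ω as a load on stage 1's tap.
Stage 1's lower leg becomes R2‖(R3+R4) = 673.2 Ω, so V_mid = 10.9 × 673.2/8293 = 0.8848 V.
Stage 2 is itself unloaded: V_out = V_mid × R4/(R3+R4) = 0.8848 × 560/2060 = 0.241 V.

V_out ≈ 0.241 V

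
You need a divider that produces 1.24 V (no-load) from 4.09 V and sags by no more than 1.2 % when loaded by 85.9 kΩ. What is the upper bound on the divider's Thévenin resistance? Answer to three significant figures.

R_th ≤ 1.04 kΩ

Loading drop = R_th/(R_th + R_L) ≤ 0.0120, so R_th ≤ R_L · ε/(1−ε) = 85.9 kΩ × 0.0120/0.9880 = 1.04 kΩ.
(Any R1, R2 with R2/(R1+R2) = 0.303 and R1‖R2 ≤ 1.04 kΩ will meet the spec.)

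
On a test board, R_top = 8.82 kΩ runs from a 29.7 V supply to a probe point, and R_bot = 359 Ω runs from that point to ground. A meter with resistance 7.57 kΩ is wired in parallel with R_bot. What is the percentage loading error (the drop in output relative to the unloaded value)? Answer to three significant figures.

4.36 %

The divider's output (Thévenin) resistance is R_top‖R_bot = 345.0 Ω.
Fractional drop under load = R_th/(R_th + R_L) = 345.0 / (345.0 + 7570) = 0.04358.
So the output falls by 4.36 %.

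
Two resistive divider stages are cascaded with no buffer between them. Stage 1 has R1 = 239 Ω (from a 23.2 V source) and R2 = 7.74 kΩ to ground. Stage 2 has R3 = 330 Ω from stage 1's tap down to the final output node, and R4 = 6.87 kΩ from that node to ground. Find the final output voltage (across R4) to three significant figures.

Stage 2 presents R3+R4 = 7200 Ω as a load on stage 1's tap.
Stage 1's lower leg becomes R2‖(R3+R4) = 3730 Ω, so V_mid = 23.2 × 3730/3969 = 21.80 V.
Stage 2 is itself unloaded: V_out = V_mid × R4/(R3+R4) = 21.80 × 6870/7200 = 20.8 V.

V_out ≈ 20.8 V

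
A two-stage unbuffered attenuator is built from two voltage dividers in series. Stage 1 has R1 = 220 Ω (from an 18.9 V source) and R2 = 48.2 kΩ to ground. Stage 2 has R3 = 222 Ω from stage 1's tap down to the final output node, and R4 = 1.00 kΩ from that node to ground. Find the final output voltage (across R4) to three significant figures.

Stage 2 presents R3+R4 = 1222 Ω as a load on stage 1's tap.
Stage 1's lower leg becomes R2‖(R3+R4) = 1192 Ω, so V_mid = 18.9 × 1192/1412 = 15.95 V.
Stage 2 is itself unloaded: V_out = V_mid × R4/(R3+R4) = 15.95 × 1000/1222 = 13.1 V.

V_out ≈ 13.1 V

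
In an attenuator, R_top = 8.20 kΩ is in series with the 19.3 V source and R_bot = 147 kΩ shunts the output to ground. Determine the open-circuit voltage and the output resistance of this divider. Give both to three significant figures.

V_th = 18.3 V, R_th = 7.77 kΩ

V_th is the open-circuit tap voltage: 19.3 × 147/(8.20 + 147) = 18.3 V.
With the supply zeroed, R_top and R_bot appear in parallel from the tap: R_th = R_top‖R_bot = (8.20 × 147)/155.2 = 7.77 kΩ.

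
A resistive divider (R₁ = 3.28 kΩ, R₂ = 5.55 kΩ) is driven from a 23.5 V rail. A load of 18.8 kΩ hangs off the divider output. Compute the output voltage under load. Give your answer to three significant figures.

V_out ≈ 13.3 V

The load sits in parallel with R₂: R₂‖R_L = (5.55 × 18.8) / (5.55 + 18.8) = 4.285 kΩ.
V_out = 23.5 × 4.285 / (3.28 + 4.285) = 23.5 × 4.285/7.565 = 13.3 V.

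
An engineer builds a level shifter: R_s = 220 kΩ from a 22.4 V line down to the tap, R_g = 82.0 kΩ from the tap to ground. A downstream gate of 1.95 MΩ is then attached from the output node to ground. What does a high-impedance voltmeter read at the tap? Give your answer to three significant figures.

V_out ≈ 5.90 V

The load sits in parallel with R_g: R_g‖R_L = (82.0 × 1950) / (82.0 + 1950) = 78.69 kΩ.
V_out = 22.4 × 78.69 / (220 + 78.69) = 22.4 × 78.69/298.7 = 5.90 V.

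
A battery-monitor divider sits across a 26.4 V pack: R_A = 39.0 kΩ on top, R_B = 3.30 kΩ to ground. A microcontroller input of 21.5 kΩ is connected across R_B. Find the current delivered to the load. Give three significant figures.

I_L ≈ 0.0839 mA

R_B‖R_L = 2.861 kΩ; V_out = 26.4 × 2.861/41.86 = 1.804 V.
I_L = V_out / R_L = 1.804 / 21.5 kΩ = 0.0839 mA.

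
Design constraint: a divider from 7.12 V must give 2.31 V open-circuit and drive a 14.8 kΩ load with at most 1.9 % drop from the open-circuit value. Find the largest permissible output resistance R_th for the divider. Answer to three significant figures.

R_th ≤ 287 Ω

Loading drop = R_th/(R_th + R_L) ≤ 0.0190, so R_th ≤ R_L · ε/(1−ε) = 14.8 kΩ × 0.0190/0.9810 = 287 Ω.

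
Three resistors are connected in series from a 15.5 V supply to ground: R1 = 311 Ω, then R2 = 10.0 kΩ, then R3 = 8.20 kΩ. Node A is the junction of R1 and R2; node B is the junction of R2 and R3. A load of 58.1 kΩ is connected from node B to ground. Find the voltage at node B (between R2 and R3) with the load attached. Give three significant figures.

At node B, R3 is in parallel with the load: R3‖R_L = 7186 Ω.
Below node A the resistance is R2 + (R3‖R_L) = 17190 Ω, so V_A = 15.5 × 17190/17500 = 15.22 V.
Then V_B = V_A × (R3‖R_L)/(R2 + R3‖R_L) = 15.22 × 7186/17190 = 6.37 V.

V ≈ 6.37 V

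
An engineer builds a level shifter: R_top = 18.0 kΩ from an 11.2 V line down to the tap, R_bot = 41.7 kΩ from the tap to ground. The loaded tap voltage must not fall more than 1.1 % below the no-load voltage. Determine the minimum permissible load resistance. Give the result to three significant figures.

Output resistance R_th = R_top‖R_bot = (18.0 × 41.7)/59.70 = 12.57 kΩ.
The fractional drop is R_th/(R_th + R_L); requiring this ≤ 0.0110 gives R_L ≥ R_th(1/0.0110 − 1) = 12.57 × 89.91 = 1.13 MΩ.

R_L(min) ≈ 1.13 MΩ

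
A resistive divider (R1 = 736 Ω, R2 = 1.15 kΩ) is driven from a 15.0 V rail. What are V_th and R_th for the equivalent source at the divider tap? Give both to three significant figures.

V_th is the open-circuit tap voltage: 15.0 × 1150/(736 + 1150) = 9.15 V.
With the supply zeroed, R1 and R2 appear in parallel from the tap: R_th = R1‖R2 = (736 × 1150)/1886 = 449 Ω.

V_th = 9.15 V, R_th = 449 Ω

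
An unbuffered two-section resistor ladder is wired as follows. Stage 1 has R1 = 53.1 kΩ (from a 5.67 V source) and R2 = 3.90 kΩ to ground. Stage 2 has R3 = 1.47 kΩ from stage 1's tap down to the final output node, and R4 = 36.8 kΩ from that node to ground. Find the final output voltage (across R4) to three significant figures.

V_out ≈ 0.341 V

Stage 2 presents R3+R4 = 38.27 kΩ as a load on stage 1's tap.
Stage 1's lower leg becomes R2‖(R3+R4) = 3.539 kΩ, so V_mid = 5.67 × 3.539/56.64 = 0.3543 V.
Stage 2 is itself unloaded: V_out = V_mid × R4/(R3+R4) = 0.3543 × 36.8/38.27 = 0.341 V.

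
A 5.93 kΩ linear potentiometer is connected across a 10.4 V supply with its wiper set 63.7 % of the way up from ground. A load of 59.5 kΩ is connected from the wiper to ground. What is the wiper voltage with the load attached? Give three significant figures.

The wiper splits the pot into (1−α)R = 2.153 kΩ above and αR = 3.777 kΩ below.
Lower section ‖ load = 3.552 kΩ.
V_wiper = 10.4 × 3.552/(2.153 + 3.552) = 6.48 V.

V ≈ 6.48 V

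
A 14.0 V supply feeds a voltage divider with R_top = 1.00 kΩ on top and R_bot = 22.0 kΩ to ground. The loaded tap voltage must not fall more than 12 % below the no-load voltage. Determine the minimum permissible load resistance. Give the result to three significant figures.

Output resistance R_th = R_top‖R_bot = (1000 × 22000)/23000 = 956.5 Ω.
The fractional drop is R_th/(R_th + R_L); requiring this ≤ 0.120 gives R_L ≥ R_th(1/0.120 − 1) = 956.5 × 7.333 = 7.01 kΩ.

R_L(min) ≈ 7.01 kΩ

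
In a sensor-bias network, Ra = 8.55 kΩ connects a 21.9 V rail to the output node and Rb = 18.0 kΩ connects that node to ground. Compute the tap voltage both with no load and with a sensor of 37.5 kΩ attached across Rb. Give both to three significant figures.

Open-circuit: V = 21.9 × 18.0/(8.55 + 18.0) = 14.8 V.
With the load, Rb becomes Rb‖R_L = 12.16 kΩ, so V = 21.9 × 12.16/20.71 = 12.9 V.

Unloaded: 14.8 V; loaded: 12.9 V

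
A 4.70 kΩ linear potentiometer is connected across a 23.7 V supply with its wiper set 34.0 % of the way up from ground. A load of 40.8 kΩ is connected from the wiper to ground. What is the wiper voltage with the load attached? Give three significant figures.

The wiper splits the pot into (1−α)R = 3.102 kΩ above and αR = 1.598 kΩ below.
Lower section ‖ load = 1.538 kΩ.
V_wiper = 23.7 × 1.538/(3.102 + 1.538) = 7.85 V.

V ≈ 7.85 V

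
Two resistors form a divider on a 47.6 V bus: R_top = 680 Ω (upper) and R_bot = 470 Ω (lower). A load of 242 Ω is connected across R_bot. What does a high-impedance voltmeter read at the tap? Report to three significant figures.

V_out ≈ 9.06 V

The load sits in parallel with R_bot: R_bot‖R_L = (470 × 242) / (470 + 242) = 159.7 Ω.
V_out = 47.6 × 159.7 / (680 + 159.7) = 47.6 × 159.7/839.7 = 9.06 V.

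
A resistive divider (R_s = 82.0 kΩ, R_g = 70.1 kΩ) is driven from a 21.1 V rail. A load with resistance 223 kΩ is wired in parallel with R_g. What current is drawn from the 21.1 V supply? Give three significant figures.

I ≈ 0.156 mA

R_g‖R_L = 53.33 kΩ, so the source sees R_s + R_g‖R_L = 135.3 kΩ.
I = 21.1 V / 135.3 kΩ = 0.156 mA.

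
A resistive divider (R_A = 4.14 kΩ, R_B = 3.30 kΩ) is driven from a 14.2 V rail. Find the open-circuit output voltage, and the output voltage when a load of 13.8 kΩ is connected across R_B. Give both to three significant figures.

Open-circuit: V = 14.2 × 3.30/(4.14 + 3.30) = 6.30 V.
With the load, R_B becomes R_B‖R_L = 2.663 kΩ, so V = 14.2 × 2.663/6.803 = 5.56 V.

Unloaded: 6.30 V; loaded: 5.56 V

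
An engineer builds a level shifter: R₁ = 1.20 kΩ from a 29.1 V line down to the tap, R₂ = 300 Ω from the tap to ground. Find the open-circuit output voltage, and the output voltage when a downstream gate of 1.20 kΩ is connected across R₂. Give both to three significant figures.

Open-circuit: V = 29.1 × 300/(1200 + 300) = 5.82 V.
With the load, R₂ becomes R₂‖R_L = 240.0 Ω, so V = 29.1 × 240.0/1440 = 4.85 V.

Unloaded: 5.82 V; loaded: 4.85 V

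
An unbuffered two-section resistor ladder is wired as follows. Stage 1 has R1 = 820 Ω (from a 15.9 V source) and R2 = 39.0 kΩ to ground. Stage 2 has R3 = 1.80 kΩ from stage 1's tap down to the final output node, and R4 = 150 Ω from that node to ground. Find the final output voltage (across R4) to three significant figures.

Stage 2 presents R3+R4 = 1950 Ω as a load on stage 1's tap.
Stage 1's lower leg becomes R2‖(R3+R4) = 1857 Ω, so V_mid = 15.9 × 1857/2677 = 11.03 V.
Stage 2 is itself unloaded: V_out = V_mid × R4/(R3+R4) = 11.03 × 150/1950 = 0.848 V.

V_out ≈ 0.848 V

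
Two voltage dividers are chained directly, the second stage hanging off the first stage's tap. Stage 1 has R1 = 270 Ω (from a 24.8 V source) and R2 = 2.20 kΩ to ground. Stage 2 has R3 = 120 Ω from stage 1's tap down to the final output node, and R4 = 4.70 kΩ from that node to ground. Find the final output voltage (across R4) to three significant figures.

V_out ≈ 20.5 V

Stage 2 presents R3+R4 = 4820 Ω as a load on stage 1's tap.
Stage 1's lower leg becomes R2‖(R3+R4) = 1511 Ω, so V_mid = 24.8 × 1511/1781 = 21.04 V.
Stage 2 is itself unloaded: V_out = V_mid × R4/(R3+R4) = 21.04 × 4700/4820 = 20.5 V.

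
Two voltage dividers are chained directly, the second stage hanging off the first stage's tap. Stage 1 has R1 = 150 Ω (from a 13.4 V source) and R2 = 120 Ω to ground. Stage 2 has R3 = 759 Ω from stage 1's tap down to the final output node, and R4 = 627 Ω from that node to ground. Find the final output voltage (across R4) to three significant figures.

V_out ≈ 2.57 V

Stage 2 presents R3+R4 = 1386 Ω as a load on stage 1's tap.
Stage 1's lower leg becomes R2‖(R3+R4) = 110.4 Ω, so V_mid = 13.4 × 110.4/260.4 = 5.682 V.
Stage 2 is itself unloaded: V_out = V_mid × R4/(R3+R4) = 5.682 × 627/1386 = 2.57 V.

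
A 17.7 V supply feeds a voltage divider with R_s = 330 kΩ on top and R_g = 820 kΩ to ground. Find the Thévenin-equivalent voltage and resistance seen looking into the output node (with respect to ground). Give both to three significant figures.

V_th is the open-circuit tap voltage: 17.7 × 820/(330 + 820) = 12.6 V.
With the supply zeroed, R_s and R_g appear in parallel from the tap: R_th = R_s‖R_g = (330 × 820)/1150 = 235 kΩ.

V_th = 12.6 V, R_th = 235 kΩ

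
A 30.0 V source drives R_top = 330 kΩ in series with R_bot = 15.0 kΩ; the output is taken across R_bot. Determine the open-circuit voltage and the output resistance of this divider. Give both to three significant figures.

V_th is the open-circuit tap voltage: 30.0 × 15.0/(330 + 15.0) = 1.30 V.
With the supply zeroed, R_top and R_bot appear in parallel from the tap: R_th = R_top‖R_bot = (330 × 15.0)/345.0 = 14.3 kΩ.

V_th = 1.30 V, R_th = 14.3 kΩ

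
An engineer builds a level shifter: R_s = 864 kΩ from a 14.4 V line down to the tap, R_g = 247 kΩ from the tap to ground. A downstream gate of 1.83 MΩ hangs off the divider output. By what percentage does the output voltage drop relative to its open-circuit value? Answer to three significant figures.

9.50 %

Unloaded V = 14.4 × 247/1111 = 3.2014 V.
Loaded: R_g‖R_L = 217.6 kΩ, giving V = 14.4 × 217.6/1082 = 2.8973 V.
Drop = (3.2014 − 2.8973) / 3.2014 = 9.50 %.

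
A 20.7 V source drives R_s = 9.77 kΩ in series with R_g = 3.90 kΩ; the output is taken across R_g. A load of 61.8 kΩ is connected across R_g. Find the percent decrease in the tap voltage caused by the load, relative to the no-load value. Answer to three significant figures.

The divider's output (Thévenin) resistance is R_s‖R_g = 2.787 kΩ.
Fractional drop under load = R_th/(R_th + R_L) = 2.787 / (2.787 + 61.8) = 0.04316.
So the output falls by 4.32 %.

4.32 %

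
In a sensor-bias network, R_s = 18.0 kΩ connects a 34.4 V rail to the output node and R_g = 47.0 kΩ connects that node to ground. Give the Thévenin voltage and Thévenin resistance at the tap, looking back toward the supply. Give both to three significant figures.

V_th is the open-circuit tap voltage: 34.4 × 47.0/(18.0 + 47.0) = 24.9 V.
With the supply zeroed, R_s and R_g appear in parallel from the tap: R_th = R_s‖R_g = (18.0 × 47.0)/65.00 = 13.0 kΩ.

V_th = 24.9 V, R_th = 13.0 kΩ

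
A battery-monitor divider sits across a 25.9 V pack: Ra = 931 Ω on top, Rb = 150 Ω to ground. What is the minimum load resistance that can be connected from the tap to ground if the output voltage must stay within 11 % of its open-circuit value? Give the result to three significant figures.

R_L(min) ≈ 1.05 kΩ

Output resistance R_th = Ra‖Rb = (931 × 150)/1081 = 129.2 Ω.
The fractional drop is R_th/(R_th + R_L); requiring this ≤ 0.110 gives R_L ≥ R_th(1/0.110 − 1) = 129.2 × 8.091 = 1.05 kΩ.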